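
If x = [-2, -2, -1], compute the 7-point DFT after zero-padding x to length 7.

Original 3-point DFT: [-5, -0.5000+0.8660i, -0.5000-0.8660i]
Zero-padded 7-point DFT provides frequency interpolation.

DFT_7([x, 0, ...]) = [-5, -3.0245+2.5386i, -0.6540+1.5160i, -0.8216+0.0859i, -0.8216-0.0859i, -0.6540-1.5160i, -3.0245-2.5386i]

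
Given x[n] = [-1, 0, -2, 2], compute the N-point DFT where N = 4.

X[k] = Σ(n=0 to 3) x[n] · ω_4^(nk)
where ω_4 = e^(-2πi/4)

Computing each X[k]:
X[0] = -1
X[1] = 1+2i
X[2] = -5
X[3] = 1-2i

X = [-1, 1+2i, -5, 1-2i]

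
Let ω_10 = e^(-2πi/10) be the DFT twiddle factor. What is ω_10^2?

ω_10^2 = e^(-2πi·2/10)
= cos(-2π·2/10) + i·sin(-2π·2/10)
= cos(-4π/10) + i·sin(-4π/10)

ω_10^2 = cos(-4π/10) + i·sin(-4π/10) = 0.3090-0.9511i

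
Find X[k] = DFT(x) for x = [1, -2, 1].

X[k] = Σ(n=0 to 2) x[n] · ω_3^(nk)
where ω_3 = e^(-2πi/3)

Computing each X[k]:
X[0] = 0
X[1] = 1.5000+2.5981i
X[2] = 1.5000-2.5981i

X = [0, 1.5000+2.5981i, 1.5000-2.5981i]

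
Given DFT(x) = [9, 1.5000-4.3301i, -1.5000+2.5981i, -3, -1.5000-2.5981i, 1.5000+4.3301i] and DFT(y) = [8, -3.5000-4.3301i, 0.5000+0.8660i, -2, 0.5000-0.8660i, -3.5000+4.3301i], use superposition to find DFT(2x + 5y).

By linearity: DFT(2x + 5y) = 2·DFT(x) + 5·DFT(y)
= 2·[9, 1.5000-4.3301i, -1.5000+2.5981i, -3, -1.5000-2.5981i, 1.5000+4.3301i] + 5·[8, -3.5000-4.3301i, 0.5000+0.8660i, -2, 0.5000-0.8660i, -3.5000+4.3301i]

Computing element-wise:
Z[0] = 2·(9) + 5·(8) = 58
Z[1] = 2·(1.5000-4.3301i) + 5·(-3.5000-4.3301i) = -14.5000-30.3107i
Z[2] = 2·(-1.5000+2.5981i) + 5·(0.5000+0.8660i) = -0.5000+9.5262i
Z[3] = 2·(-3) + 5·(-2) = -16
Z[4] = 2·(-1.5000-2.5981i) + 5·(0.5000-0.8660i) = -0.5000-9.5262i
Z[5] = 2·(1.5000+4.3301i) + 5·(-3.5000+4.3301i) = -14.5000+30.3107i

DFT(2x + 5y) = 2·X + 5·Y = [58, -14.5000-30.3107i, -0.5000+9.5262i, -16, -0.5000-9.5262i, -14.5000+30.3107i]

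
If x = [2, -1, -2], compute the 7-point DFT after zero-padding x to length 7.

Original 3-point DFT: [-1, 3.5000-0.8660i, 3.5000+0.8660i]
Zero-padded 7-point DFT provides frequency interpolation.

DFT_7([x, 0, ...]) = [-1, 1.8216+2.7317i, 4.0245+0.1072i, 1.6540-1.1298i, 1.6540+1.1298i, 4.0245-0.1072i, 1.8216-2.7317i]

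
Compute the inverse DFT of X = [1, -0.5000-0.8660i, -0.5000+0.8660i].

x[n] = (1/3) Σ(k=0 to 2) X[k] · e^(2πikn/3)

Computing each x[n]:
x[0] = 0
x[1] = 1
x[2] = 0

x = [0, 1, 0]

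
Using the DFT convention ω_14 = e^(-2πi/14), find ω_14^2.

ω_14^2 = e^(-2πi·2/14)
= cos(-2π·2/14) + i·sin(-2π·2/14)
= cos(-4π/14) + i·sin(-4π/14)

ω_14^2 = cos(-4π/14) + i·sin(-4π/14) = 0.6235-0.7818i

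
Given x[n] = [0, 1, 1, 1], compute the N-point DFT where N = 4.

X[k] = Σ(n=0 to 3) x[n] · ω_4^(nk)
where ω_4 = e^(-2πi/4)

Computing each X[k]:
X[0] = 3
X[1] = -1
X[2] = -1
X[3] = -1

X = [3, -1, -1, -1]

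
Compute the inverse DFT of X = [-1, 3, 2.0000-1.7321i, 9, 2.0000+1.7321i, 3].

x[n] = (1/6) Σ(k=0 to 5) X[k] · e^(2πikn/6)

Computing each x[n]:
x[0] = 3
x[1] = -1
x[2] = 0
x[3] = -2
x[4] = 1
x[5] = -2

x = [3, -1, 0, -2, 1, -2]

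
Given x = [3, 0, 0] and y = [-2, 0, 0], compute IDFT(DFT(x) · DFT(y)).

(x ⊛ y)[n] = Σ(m=0 to 2) x[m] · y[(n-m) mod 3]

Computing each output sample:
(x ⊛ y)[0] = -6
(x ⊛ y)[1] = 0
(x ⊛ y)[2] = 0

x ⊛ y = [-6, 0, 0]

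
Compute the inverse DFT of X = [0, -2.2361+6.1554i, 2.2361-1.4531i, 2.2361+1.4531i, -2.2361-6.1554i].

x[n] = (1/5) Σ(k=0 to 4) X[k] · e^(2πikn/5)

Computing each x[n]:
x[0] = 0
x[1] = -3
x[2] = -1
x[3] = 3
x[4] = 1

x = [0, -3, -1, 3, 1]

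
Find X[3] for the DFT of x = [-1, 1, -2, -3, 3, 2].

X[3] = Σ(n=0 to 5) x[n] · ω_6^(3n) where ω_6 = e^(-2πi/6)
= (-1)·ω_6^0 + (1)·ω_6^3 + (-2)·ω_6^6 + (-3)·ω_6^9 + (3)·ω_6^12 + (2)·ω_6^15

X[3] = 0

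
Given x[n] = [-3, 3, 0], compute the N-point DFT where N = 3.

X[k] = Σ(n=0 to 2) x[n] · ω_3^(nk)
where ω_3 = e^(-2πi/3)

Computing each X[k]:
X[0] = 0
X[1] = -4.5000-2.5981i
X[2] = -4.5000+2.5981i

X = [0, -4.5000-2.5981i, -4.5000+2.5981i]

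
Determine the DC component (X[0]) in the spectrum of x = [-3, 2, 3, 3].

X[0] = Σ(n=0 to 3) x[n] · ω_4^0 = Σ x[n]
= (-3) + (2) + (3) + (3)

X[0] = 5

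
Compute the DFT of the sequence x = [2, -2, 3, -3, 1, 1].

X[k] = Σ(n=0 to 5) x[n] · ω_6^(nk)
where ω_6 = e^(-2πi/6)

Computing each X[k]:
X[0] = 2
X[1] = 2.5000+0.8660i
X[2] = -2.5000+4.3301i
X[3] = 10
X[4] = -2.5000-4.3301i
X[5] = 2.5000-0.8660i

X = [2, 2.5000+0.8660i, -2.5000+4.3301i, 10, -2.5000-4.3301i, 2.5000-0.8660i]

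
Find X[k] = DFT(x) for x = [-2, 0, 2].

X[k] = Σ(n=0 to 2) x[n] · ω_3^(nk)
where ω_3 = e^(-2πi/3)

Computing each X[k]:
X[0] = 0
X[1] = -3.0000+1.7321i
X[2] = -3.0000-1.7321i

X = [0, -3.0000+1.7321i, -3.0000-1.7321i]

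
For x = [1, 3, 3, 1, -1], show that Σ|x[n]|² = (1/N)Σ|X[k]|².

Time domain:
Σ|x[n]|² = |1|² + |3|² + |3|² + |1|² + |-1|² = 21.0000

Frequency domain:
(1/5)Σ|X[k]|² = (1/5)(|7|² + |-1.6180-4.9798i|² + |0.6180-0.4490i|² + |0.6180+0.4490i|² + |-1.6180+4.9798i|²) = (1/5)·105.0000 = 21.0000

Both sides agree, confirming Parseval's theorem.

Σ|x[n]|² = (1/N)Σ|X[k]|² = 21.0000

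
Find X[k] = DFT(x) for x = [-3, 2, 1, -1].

X[k] = Σ(n=0 to 3) x[n] · ω_4^(nk)
where ω_4 = e^(-2πi/4)

Computing each X[k]:
X[0] = -1
X[1] = -4-3i
X[2] = -3
X[3] = -4+3i

X = [-1, -4-3i, -3, -4+3i]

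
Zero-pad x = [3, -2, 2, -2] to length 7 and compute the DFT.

Original 4-point DFT: [1, 1, 9, 1]
Zero-padded 7-point DFT provides frequency interpolation.

DFT_7([x, 0, ...]) = [1, 3.1099+0.4816i, 0.3961+1.2540i, 6.4940+4.3813i, 6.4940-4.3813i, 0.3961-1.2540i, 3.1099-0.4816i]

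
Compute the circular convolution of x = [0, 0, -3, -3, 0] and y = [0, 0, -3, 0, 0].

(x ⊛ y)[n] = Σ(m=0 to 4) x[m] · y[(n-m) mod 5]

Computing each output sample:
(x ⊛ y)[0] = 9
(x ⊛ y)[1] = 0
(x ⊛ y)[2] = 0
(x ⊛ y)[3] = 0
(x ⊛ y)[4] = 9

x ⊛ y = [9, 0, 0, 0, 9]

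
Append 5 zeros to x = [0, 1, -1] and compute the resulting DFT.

Original 3-point DFT: [0, -1.7321i, 1.7321i]
Zero-padded 8-point DFT provides frequency interpolation.

DFT_8([x, 0, ...]) = [0, 0.7071+0.2929i, 1-1i, -0.7071-1.7071i, -2, -0.7071+1.7071i, 1+1i, 0.7071-0.2929i]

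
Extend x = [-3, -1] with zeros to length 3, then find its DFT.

Original 2-point DFT: [-4, -2]
Zero-padded 3-point DFT provides frequency interpolation.

DFT_3([x, 0, ...]) = [-4, -2.5000+0.8660i, -2.5000-0.8660i]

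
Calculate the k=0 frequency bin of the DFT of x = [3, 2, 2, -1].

X[0] = Σ(n=0 to 3) x[n] · ω_4^0 = Σ x[n]
= (3) + (2) + (2) + (-1)

X[0] = 6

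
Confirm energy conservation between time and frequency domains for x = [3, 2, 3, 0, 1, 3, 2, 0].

Time domain:
Σ|x[n]|² = |3|² + |2|² + |3|² + |0|² + |1|² + |3|² + |2|² + |0|² = 36.0000

Frequency domain:
(1/8)Σ|X[k]|² = (1/8)(|14|² + |1.2929-0.2929i|² + |-1-5i|² + |2.7071+1.7071i|² + |4|² + |2.7071-1.7071i|² + |-1+5i|² + |1.2929+0.2929i|²) = (1/8)·288.0000 = 36.0000

Both sides agree, confirming Parseval's theorem.

Σ|x[n]|² = (1/N)Σ|X[k]|² = 36.0000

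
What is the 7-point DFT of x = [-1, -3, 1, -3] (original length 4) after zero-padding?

Original 4-point DFT: [-6, -2, 6, -2]
Zero-padded 7-point DFT provides frequency interpolation.

DFT_7([x, 0, ...]) = [-6, -0.3901+2.6722i, -3.1039+1.0132i, 2.9940+5.0083i, 2.9940-5.0083i, -3.1039-1.0132i, -0.3901-2.6722i]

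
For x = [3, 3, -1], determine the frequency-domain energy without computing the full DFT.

Parseval: Σ|x[n]|² = (1/N)Σ|X[k]|², so Σ|X[k]|² = N·Σ|x[n]|² = 3·19.0000

Σ|X[k]|² = N·Σ|x[n]|² = 3·19.0000 = 57.0000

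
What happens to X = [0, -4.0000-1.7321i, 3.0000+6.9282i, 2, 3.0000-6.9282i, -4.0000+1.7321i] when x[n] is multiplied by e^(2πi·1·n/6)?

Modulation property: DFT(ω_6^(-1n)·x[n]) = X[(k-1) mod 6], so circularly shift X by 1 positions.

X[k-1] = [-4.0000+1.7321i, 0, -4.0000-1.7321i, 3.0000+6.9282i, 2, 3.0000-6.9282i]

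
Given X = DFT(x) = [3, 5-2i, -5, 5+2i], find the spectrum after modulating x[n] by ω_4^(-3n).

Modulation property: DFT(ω_4^(-3n)·x[n]) = X[(k-3) mod 4], so circularly shift X by 3 positions.

X[k-3] = [5-2i, -5, 5+2i, 3]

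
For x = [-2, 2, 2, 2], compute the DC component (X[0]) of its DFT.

X[0] = Σ(n=0 to 3) x[n] · ω_4^0 = Σ x[n]
= (-2) + (2) + (2) + (2)

X[0] = 4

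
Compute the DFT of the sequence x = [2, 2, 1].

X[k] = Σ(n=0 to 2) x[n] · ω_3^(nk)
where ω_3 = e^(-2πi/3)

Computing each X[k]:
X[0] = 5
X[1] = 0.5000-0.8660i
X[2] = 0.5000+0.8660i

X = [5, 0.5000-0.8660i, 0.5000+0.8660i]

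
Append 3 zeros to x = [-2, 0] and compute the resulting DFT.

Original 2-point DFT: [-2, -2]
Zero-padded 5-point DFT provides frequency interpolation.

DFT_5([x, 0, ...]) = [-2, -2, -2, -2, -2]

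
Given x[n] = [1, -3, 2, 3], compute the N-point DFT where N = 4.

X[k] = Σ(n=0 to 3) x[n] · ω_4^(nk)
where ω_4 = e^(-2πi/4)

Computing each X[k]:
X[0] = 3
X[1] = -1+6i
X[2] = 3
X[3] = -1-6i

X = [3, -1+6i, 3, -1-6i]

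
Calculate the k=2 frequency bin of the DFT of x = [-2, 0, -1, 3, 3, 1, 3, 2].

X[2] = Σ(n=0 to 7) x[n] · ω_8^(2n) where ω_8 = e^(-2πi/8)
= (-2)·ω_8^0 + (0)·ω_8^2 + (-1)·ω_8^4 + (3)·ω_8^6 + (3)·ω_8^8 + (1)·ω_8^10 + (3)·ω_8^12 + (2)·ω_8^14

X[2] = -1+4i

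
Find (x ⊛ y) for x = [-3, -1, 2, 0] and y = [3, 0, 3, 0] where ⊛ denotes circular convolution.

(x ⊛ y)[n] = Σ(m=0 to 3) x[m] · y[(n-m) mod 4]

Computing each output sample:
(x ⊛ y)[0] = -3
(x ⊛ y)[1] = -3
(x ⊛ y)[2] = -3
(x ⊛ y)[3] = -3

x ⊛ y = [-3, -3, -3, -3]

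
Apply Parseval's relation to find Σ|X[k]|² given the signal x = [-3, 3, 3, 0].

Parseval: Σ|x[n]|² = (1/N)Σ|X[k]|², so Σ|X[k]|² = N·Σ|x[n]|² = 4·27.0000

Σ|X[k]|² = N·Σ|x[n]|² = 4·27.0000 = 108.0000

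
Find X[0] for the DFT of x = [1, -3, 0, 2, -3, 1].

X[0] = Σ(n=0 to 5) x[n] · ω_6^0 = Σ x[n]
= (1) + (-3) + (0) + (2) + (-3) + (1)

X[0] = -2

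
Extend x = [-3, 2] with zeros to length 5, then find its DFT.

Original 2-point DFT: [-1, -5]
Zero-padded 5-point DFT provides frequency interpolation.

DFT_5([x, 0, ...]) = [-1, -2.3820-1.9021i, -4.6180-1.1756i, -4.6180+1.1756i, -2.3820+1.9021i]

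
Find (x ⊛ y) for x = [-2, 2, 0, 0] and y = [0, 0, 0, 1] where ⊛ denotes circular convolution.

(x ⊛ y)[n] = Σ(m=0 to 3) x[m] · y[(n-m) mod 4]

Computing each output sample:
(x ⊛ y)[0] = 2
(x ⊛ y)[1] = 0
(x ⊛ y)[2] = 0
(x ⊛ y)[3] = -2

x ⊛ y = [2, 0, 0, -2]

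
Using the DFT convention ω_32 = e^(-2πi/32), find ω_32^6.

ω_32^6 = e^(-2πi·6/32)
= cos(-2π·6/32) + i·sin(-2π·6/32)
= cos(-12π/32) + i·sin(-12π/32)

ω_32^6 = cos(-12π/32) + i·sin(-12π/32) = 0.3827-0.9239i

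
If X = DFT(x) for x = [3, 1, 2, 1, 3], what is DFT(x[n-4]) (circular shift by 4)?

Time shift by 4: X_shifted[k] = ω_5^(4k) · X[k]
Shifted x = [1, 2, 1, 3, 3]

DFT(x[n-4]) = [10, -0.6910+2.1266i, -1.8090-1.3143i, -1.8090+1.3143i, -0.6910-2.1266i]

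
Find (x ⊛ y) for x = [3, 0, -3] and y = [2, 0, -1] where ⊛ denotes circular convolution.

(x ⊛ y)[n] = Σ(m=0 to 2) x[m] · y[(n-m) mod 3]

Computing each output sample:
(x ⊛ y)[0] = 6
(x ⊛ y)[1] = 3
(x ⊛ y)[2] = -9

x ⊛ y = [6, 3, -9]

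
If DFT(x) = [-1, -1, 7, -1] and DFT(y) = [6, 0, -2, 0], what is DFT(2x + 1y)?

By linearity: DFT(2x + 1y) = 2·DFT(x) + 1·DFT(y)
= 2·[-1, -1, 7, -1] + 1·[6, 0, -2, 0]

Computing element-wise:
Z[0] = 2·(-1) + 1·(6) = 4
Z[1] = 2·(-1) + 1·(0) = -2
Z[2] = 2·(7) + 1·(-2) = 12
Z[3] = 2·(-1) + 1·(0) = -2

DFT(2x + 1y) = 2·X + 1·Y = [4, -2, 12, -2]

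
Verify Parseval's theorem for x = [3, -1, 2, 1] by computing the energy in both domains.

Time domain:
Σ|x[n]|² = |3|² + |-1|² + |2|² + |1|² = 15.0000

Frequency domain:
(1/4)Σ|X[k]|² = (1/4)(|5|² + |1+2i|² + |5|² + |1-2i|²) = (1/4)·60.0000 = 15.0000

Both sides agree, confirming Parseval's theorem.

Σ|x[n]|² = (1/N)Σ|X[k]|² = 15.0000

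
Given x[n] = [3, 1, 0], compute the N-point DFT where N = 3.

X[k] = Σ(n=0 to 2) x[n] · ω_3^(nk)
where ω_3 = e^(-2πi/3)

Computing each X[k]:
X[0] = 4
X[1] = 2.5000-0.8660i
X[2] = 2.5000+0.8660i

X = [4, 2.5000-0.8660i, 2.5000+0.8660i]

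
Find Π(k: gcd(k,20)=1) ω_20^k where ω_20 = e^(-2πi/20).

The primitive 20th roots of unity are ω_20^k for k coprime to 20: k ∈ {1, 3, 7, 9, 11, 13, 17, 19}
Their product equals the constant term of the cyclotomic polynomial Φ_20(x) up to sign.
For n ≥ 3, the product of all primitive nth roots of unity is 1. (For n=1 it is 1; for n=2 it is -1.)

1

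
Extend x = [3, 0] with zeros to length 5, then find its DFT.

Original 2-point DFT: [3, 3]
Zero-padded 5-point DFT provides frequency interpolation.

DFT_5([x, 0, ...]) = [3, 3, 3, 3, 3]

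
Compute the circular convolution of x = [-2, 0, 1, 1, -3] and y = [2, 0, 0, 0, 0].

(x ⊛ y)[n] = Σ(m=0 to 4) x[m] · y[(n-m) mod 5]

Computing each output sample:
(x ⊛ y)[0] = -4
(x ⊛ y)[1] = 0
(x ⊛ y)[2] = 2
(x ⊛ y)[3] = 2
(x ⊛ y)[4] = -6

x ⊛ y = [-4, 0, 2, 2, -6]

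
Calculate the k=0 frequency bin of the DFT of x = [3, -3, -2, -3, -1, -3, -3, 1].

X[0] = Σ(n=0 to 7) x[n] · ω_8^0 = Σ x[n]
= (3) + (-3) + (-2) + (-3) + (-1) + (-3) + (-3) + (1)

X[0] = -11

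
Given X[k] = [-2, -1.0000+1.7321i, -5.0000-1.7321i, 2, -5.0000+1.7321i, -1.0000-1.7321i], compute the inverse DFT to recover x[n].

x[n] = (1/6) Σ(k=0 to 5) X[k] · e^(2πikn/6)

Computing each x[n]:
x[0] = -2
x[1] = 0
x[2] = 0
x[3] = -2
x[4] = 2
x[5] = 0

x = [-2, 0, 0, -2, 2, 0]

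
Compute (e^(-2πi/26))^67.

Since ω_26^26 = 1, powers reduce modulo 26.
67 mod 26 = 15
So ω_26^67 = ω_26^15 = e^(-2πi·15/26)

ω_26^67 = ω_26^15 = -0.8855+0.4647i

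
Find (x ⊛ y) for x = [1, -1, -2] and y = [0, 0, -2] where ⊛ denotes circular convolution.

(x ⊛ y)[n] = Σ(m=0 to 2) x[m] · y[(n-m) mod 3]

Computing each output sample:
(x ⊛ y)[0] = 2
(x ⊛ y)[1] = 4
(x ⊛ y)[2] = -2

x ⊛ y = [2, 4, -2]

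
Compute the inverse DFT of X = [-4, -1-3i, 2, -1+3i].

x[n] = (1/4) Σ(k=0 to 3) X[k] · e^(2πikn/4)

Computing each x[n]:
x[0] = -1
x[1] = 0
x[2] = 0
x[3] = -3

x = [-1, 0, 0, -3]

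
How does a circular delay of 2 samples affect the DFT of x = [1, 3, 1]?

Time shift by 2: X_shifted[k] = ω_3^(2k) · X[k]
Shifted x = [3, 1, 1]

DFT(x[n-2]) = [5, 2, 2]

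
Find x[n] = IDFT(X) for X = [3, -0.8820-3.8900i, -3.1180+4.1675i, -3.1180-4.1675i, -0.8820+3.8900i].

x[n] = (1/5) Σ(k=0 to 4) X[k] · e^(2πikn/5)

Computing each x[n]:
x[0] = -1
x[1] = 2
x[2] = 3
x[3] = -2
x[4] = 1

x = [-1, 2, 3, -2, 1]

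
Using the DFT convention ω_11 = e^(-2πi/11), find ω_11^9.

ω_11^9 = e^(-2πi·9/11)
= cos(-2π·9/11) + i·sin(-2π·9/11)
= cos(-18π/11) + i·sin(-18π/11)

ω_11^9 = cos(-18π/11) + i·sin(-18π/11) = 0.4154+0.9096i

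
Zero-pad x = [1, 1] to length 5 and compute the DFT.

Original 2-point DFT: [2, 0]
Zero-padded 5-point DFT provides frequency interpolation.

DFT_5([x, 0, ...]) = [2, 1.3090-0.9511i, 0.1910-0.5878i, 0.1910+0.5878i, 1.3090+0.9511i]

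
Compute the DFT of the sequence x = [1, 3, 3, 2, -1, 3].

X[k] = Σ(n=0 to 5) x[n] · ω_6^(nk)
where ω_6 = e^(-2πi/6)

Computing each X[k]:
X[0] = 11
X[1] = 1.0000-3.4641i
X[2] = -1.0000+3.4641i
X[3] = -5
X[4] = -1.0000-3.4641i
X[5] = 1.0000+3.4641i

X = [11, 1.0000-3.4641i, -1.0000+3.4641i, -5, -1.0000-3.4641i, 1.0000+3.4641i]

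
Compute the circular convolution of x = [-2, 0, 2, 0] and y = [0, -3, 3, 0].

(x ⊛ y)[n] = Σ(m=0 to 3) x[m] · y[(n-m) mod 4]

Computing each output sample:
(x ⊛ y)[0] = 6
(x ⊛ y)[1] = 6
(x ⊛ y)[2] = -6
(x ⊛ y)[3] = -6

x ⊛ y = [6, 6, -6, -6]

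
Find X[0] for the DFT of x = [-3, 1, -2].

X[0] = Σ(n=0 to 2) x[n] · ω_3^0 = Σ x[n]
= (-3) + (1) + (-2)

X[0] = -4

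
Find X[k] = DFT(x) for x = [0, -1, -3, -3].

X[k] = Σ(n=0 to 3) x[n] · ω_4^(nk)
where ω_4 = e^(-2πi/4)

Computing each X[k]:
X[0] = -7
X[1] = 3-2i
X[2] = 1
X[3] = 3+2i

X = [-7, 3-2i, 1, 3+2i]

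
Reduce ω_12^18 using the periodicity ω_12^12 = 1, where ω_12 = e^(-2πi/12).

Since ω_12^12 = 1, powers reduce modulo 12.
18 mod 12 = 6
So ω_12^18 = ω_12^6 = e^(-2πi·6/12)

ω_12^18 = ω_12^6 = -1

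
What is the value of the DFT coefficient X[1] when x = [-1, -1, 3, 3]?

X[1] = Σ(n=0 to 3) x[n] · ω_4^(1n) where ω_4 = e^(-2πi/4)
= (-1)·ω_4^0 + (-1)·ω_4^1 + (3)·ω_4^2 + (3)·ω_4^3

X[1] = -4+4i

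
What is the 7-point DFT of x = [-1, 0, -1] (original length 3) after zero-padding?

Original 3-point DFT: [-2, -0.5000-0.8660i, -0.5000+0.8660i]
Zero-padded 7-point DFT provides frequency interpolation.

DFT_7([x, 0, ...]) = [-2, -0.7775+0.9749i, -0.0990-0.4339i, -1.6235-0.7818i, -1.6235+0.7818i, -0.0990+0.4339i, -0.7775-0.9749i]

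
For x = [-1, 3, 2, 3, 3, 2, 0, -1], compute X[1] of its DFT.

X[1] = Σ(n=0 to 7) x[n] · ω_8^(1n) where ω_8 = e^(-2πi/8)
= (-1)·ω_8^0 + (3)·ω_8^1 + (2)·ω_8^2 + (3)·ω_8^3 + (3)·ω_8^4 + (2)·ω_8^5 + (0)·ω_8^6 + (-1)·ω_8^7

X[1] = -6.1213-5.5355i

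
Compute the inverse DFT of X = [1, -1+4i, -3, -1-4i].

x[n] = (1/4) Σ(k=0 to 3) X[k] · e^(2πikn/4)

Computing each x[n]:
x[0] = -1
x[1] = -1
x[2] = 0
x[3] = 3

x = [-1, -1, 0, 3]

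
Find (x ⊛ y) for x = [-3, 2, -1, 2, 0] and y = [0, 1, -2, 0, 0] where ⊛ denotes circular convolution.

(x ⊛ y)[n] = Σ(m=0 to 4) x[m] · y[(n-m) mod 5]

Computing each output sample:
(x ⊛ y)[0] = -4
(x ⊛ y)[1] = -3
(x ⊛ y)[2] = 8
(x ⊛ y)[3] = -5
(x ⊛ y)[4] = 4

x ⊛ y = [-4, -3, 8, -5, 4]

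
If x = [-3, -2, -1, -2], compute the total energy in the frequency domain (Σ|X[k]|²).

Parseval: Σ|x[n]|² = (1/N)Σ|X[k]|², so Σ|X[k]|² = N·Σ|x[n]|² = 4·18.0000

Σ|X[k]|² = N·Σ|x[n]|² = 4·18.0000 = 72.0000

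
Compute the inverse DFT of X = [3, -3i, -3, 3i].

x[n] = (1/4) Σ(k=0 to 3) X[k] · e^(2πikn/4)

Computing each x[n]:
x[0] = 0
x[1] = 3
x[2] = 0
x[3] = 0

x = [0, 3, 0, 0]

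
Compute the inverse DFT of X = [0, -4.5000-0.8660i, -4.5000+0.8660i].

x[n] = (1/3) Σ(k=0 to 2) X[k] · e^(2πikn/3)

Computing each x[n]:
x[0] = -3
x[1] = 2
x[2] = 1

x = [-3, 2, 1]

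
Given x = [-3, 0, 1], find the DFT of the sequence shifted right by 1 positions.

Time shift by 1: X_shifted[k] = ω_3^(1k) · X[k]
Shifted x = [1, -3, 0]

DFT(x[n-1]) = [-2, 2.5000+2.5981i, 2.5000-2.5981i]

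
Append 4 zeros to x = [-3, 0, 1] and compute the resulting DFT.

Original 3-point DFT: [-2, -3.5000+0.8660i, -3.5000-0.8660i]
Zero-padded 7-point DFT provides frequency interpolation.

DFT_7([x, 0, ...]) = [-2, -3.2225-0.9749i, -3.9010+0.4339i, -2.3765+0.7818i, -2.3765-0.7818i, -3.9010-0.4339i, -3.2225+0.9749i]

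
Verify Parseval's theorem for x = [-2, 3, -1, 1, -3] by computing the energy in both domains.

Time domain:
Σ|x[n]|² = |-2|² + |3|² + |-1|² + |1|² + |-3|² = 24.0000

Frequency domain:
(1/5)Σ|X[k]|² = (1/5)(|-2|² + |-2.0000-4.5308i|² + |-2.0000-5.4288i|² + |-2.0000+5.4288i|² + |-2.0000+4.5308i|²) = (1/5)·120.0000 = 24.0000

Both sides agree, confirming Parseval's theorem.

Σ|x[n]|² = (1/N)Σ|X[k]|² = 24.0000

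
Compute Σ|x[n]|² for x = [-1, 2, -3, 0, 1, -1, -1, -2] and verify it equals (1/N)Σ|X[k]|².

Time domain:
Σ|x[n]|² = |-1|² + |2|² + |-3|² + |0|² + |1|² + |-1|² + |-1|² + |-2|² = 21.0000

Frequency domain:
(1/8)Σ|X[k]|² = (1/8)(|-5|² + |-1.2929-1.5355i|² + |4-3i|² + |-2.7071-5.5355i|² + |-3|² + |-2.7071+5.5355i|² + |4+3i|² + |-1.2929+1.5355i|²) = (1/8)·168.0000 = 21.0000

Both sides agree, confirming Parseval's theorem.

Σ|x[n]|² = (1/N)Σ|X[k]|² = 21.0000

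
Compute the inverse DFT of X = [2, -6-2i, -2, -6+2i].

x[n] = (1/4) Σ(k=0 to 3) X[k] · e^(2πikn/4)

Computing each x[n]:
x[0] = -3
x[1] = 2
x[2] = 3
x[3] = 0

x = [-3, 2, 3, 0]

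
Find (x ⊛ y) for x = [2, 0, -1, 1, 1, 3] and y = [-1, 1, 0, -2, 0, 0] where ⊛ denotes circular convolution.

(x ⊛ y)[n] = Σ(m=0 to 5) x[m] · y[(n-m) mod 6]

Computing each output sample:
(x ⊛ y)[0] = -1
(x ⊛ y)[1] = 0
(x ⊛ y)[2] = -5
(x ⊛ y)[3] = -6
(x ⊛ y)[4] = 0
(x ⊛ y)[5] = 0

x ⊛ y = [-1, 0, -5, -6, 0, 0]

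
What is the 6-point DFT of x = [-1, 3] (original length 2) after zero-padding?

Original 2-point DFT: [2, -4]
Zero-padded 6-point DFT provides frequency interpolation.

DFT_6([x, 0, ...]) = [2, 0.5000-2.5981i, -2.5000-2.5981i, -4, -2.5000+2.5981i, 0.5000+2.5981i]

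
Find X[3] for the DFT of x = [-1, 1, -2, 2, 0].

X[3] = Σ(n=0 to 4) x[n] · ω_5^(3n) where ω_5 = e^(-2πi/5)
= (-1)·ω_5^0 + (1)·ω_5^3 + (-2)·ω_5^6 + (2)·ω_5^9 + (0)·ω_5^12

X[3] = -1.8090+4.3920i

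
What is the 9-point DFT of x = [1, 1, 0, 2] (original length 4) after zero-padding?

Original 4-point DFT: [4, 1+1i, -2, 1-1i]
Zero-padded 9-point DFT provides frequency interpolation.

DFT_9([x, 0, ...]) = [4, 0.7660-2.3748i, 0.1736+0.7472i, 2.5000-0.8660i, -0.9397-2.0741i, -0.9397+2.0741i, 2.5000+0.8660i, 0.1736-0.7472i, 0.7660+2.3748i]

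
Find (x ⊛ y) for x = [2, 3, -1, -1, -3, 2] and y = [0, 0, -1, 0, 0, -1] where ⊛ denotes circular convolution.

(x ⊛ y)[n] = Σ(m=0 to 5) x[m] · y[(n-m) mod 6]

Computing each output sample:
(x ⊛ y)[0] = 0
(x ⊛ y)[1] = -1
(x ⊛ y)[2] = -1
(x ⊛ y)[3] = 0
(x ⊛ y)[4] = -1
(x ⊛ y)[5] = -1

x ⊛ y = [0, -1, -1, 0, -1, -1]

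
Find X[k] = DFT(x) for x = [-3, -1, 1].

X[k] = Σ(n=0 to 2) x[n] · ω_3^(nk)
where ω_3 = e^(-2πi/3)

Computing each X[k]:
X[0] = -3
X[1] = -3.0000+1.7321i
X[2] = -3.0000-1.7321i

X = [-3, -3.0000+1.7321i, -3.0000-1.7321i]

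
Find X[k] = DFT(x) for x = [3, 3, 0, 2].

X[k] = Σ(n=0 to 3) x[n] · ω_4^(nk)
where ω_4 = e^(-2πi/4)

Computing each X[k]:
X[0] = 8
X[1] = 3-1i
X[2] = -2
X[3] = 3+1i

X = [8, 3-1i, -2, 3+1i]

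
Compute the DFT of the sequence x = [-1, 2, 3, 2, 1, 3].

X[k] = Σ(n=0 to 5) x[n] · ω_6^(nk)
where ω_6 = e^(-2πi/6)

Computing each X[k]:
X[0] = 10
X[1] = -2.5000-0.8660i
X[2] = -3.5000+2.5981i
X[3] = -4
X[4] = -3.5000-2.5981i
X[5] = -2.5000+0.8660i

X = [10, -2.5000-0.8660i, -3.5000+2.5981i, -4, -3.5000-2.5981i, -2.5000+0.8660i]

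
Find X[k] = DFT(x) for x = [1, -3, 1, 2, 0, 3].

X[k] = Σ(n=0 to 5) x[n] · ω_6^(nk)
where ω_6 = e^(-2πi/6)

Computing each X[k]:
X[0] = 4
X[1] = -1.5000+4.3301i
X[2] = 2.5000+6.0622i
X[3] = 0
X[4] = 2.5000-6.0622i
X[5] = -1.5000-4.3301i

X = [4, -1.5000+4.3301i, 2.5000+6.0622i, 0, 2.5000-6.0622i, -1.5000-4.3301i]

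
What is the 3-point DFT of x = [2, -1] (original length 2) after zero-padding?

Original 2-point DFT: [1, 3]
Zero-padded 3-point DFT provides frequency interpolation.

DFT_3([x, 0, ...]) = [1, 2.5000+0.8660i, 2.5000-0.8660i]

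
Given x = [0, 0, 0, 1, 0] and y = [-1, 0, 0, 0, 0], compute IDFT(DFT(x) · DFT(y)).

(x ⊛ y)[n] = Σ(m=0 to 4) x[m] · y[(n-m) mod 5]

Computing each output sample:
(x ⊛ y)[0] = 0
(x ⊛ y)[1] = 0
(x ⊛ y)[2] = 0
(x ⊛ y)[3] = -1
(x ⊛ y)[4] = 0

x ⊛ y = [0, 0, 0, -1, 0]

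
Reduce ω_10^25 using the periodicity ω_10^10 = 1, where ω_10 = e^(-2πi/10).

Since ω_10^10 = 1, powers reduce modulo 10.
25 mod 10 = 5
So ω_10^25 = ω_10^5 = e^(-2πi·5/10)

ω_10^25 = ω_10^5 = -1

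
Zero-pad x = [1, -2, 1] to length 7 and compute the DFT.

Original 3-point DFT: [0, 1.5000+2.5981i, 1.5000-2.5981i]
Zero-padded 7-point DFT provides frequency interpolation.

DFT_7([x, 0, ...]) = [0, -0.4695+0.5887i, 0.5441+2.3837i, 3.4254+1.6496i, 3.4254-1.6496i, 0.5441-2.3837i, -0.4695-0.5887i]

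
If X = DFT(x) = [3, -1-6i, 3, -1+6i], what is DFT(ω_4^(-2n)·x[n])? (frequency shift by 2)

Modulation property: DFT(ω_4^(-2n)·x[n]) = X[(k-2) mod 4], so circularly shift X by 2 positions.

X[k-2] = [3, -1+6i, 3, -1-6i]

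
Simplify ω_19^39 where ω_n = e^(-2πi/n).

Since ω_19^19 = 1, powers reduce modulo 19.
39 mod 19 = 1
So ω_19^39 = ω_19^1 = e^(-2πi·1/19)

ω_19^39 = ω_19^1 = 0.9458-0.3247i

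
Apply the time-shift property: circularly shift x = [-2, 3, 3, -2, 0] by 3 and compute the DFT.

Time shift by 3: X_shifted[k] = ω_5^(3k) · X[k]
Shifted x = [3, -2, 0, -2, 3]

DFT(x[n-3]) = [2, 4.9271+3.5797i, 1.5729+4.8410i, 1.5729-4.8410i, 4.9271-3.5797i]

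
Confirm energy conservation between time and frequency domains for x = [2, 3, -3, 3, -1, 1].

Time domain:
Σ|x[n]|² = |2|² + |3|² + |-3|² + |3|² + |-1|² + |1|² = 33.0000

Frequency domain:
(1/6)Σ|X[k]|² = (1/6)(|5|² + |3|² + |5.0000-3.4641i|² + |-9|² + |5.0000+3.4641i|² + |3|²) = (1/6)·198.0000 = 33.0000

Both sides agree, confirming Parseval's theorem.

Σ|x[n]|² = (1/N)Σ|X[k]|² = 33.0000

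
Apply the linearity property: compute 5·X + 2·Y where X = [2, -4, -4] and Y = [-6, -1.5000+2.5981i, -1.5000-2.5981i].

By linearity: DFT(5x + 2y) = 5·DFT(x) + 2·DFT(y)
= 5·[2, -4, -4] + 2·[-6, -1.5000+2.5981i, -1.5000-2.5981i]

Computing element-wise:
Z[0] = 5·(2) + 2·(-6) = -2
Z[1] = 5·(-4) + 2·(-1.5000+2.5981i) = -23.0000+5.1962i
Z[2] = 5·(-4) + 2·(-1.5000-2.5981i) = -23.0000-5.1962i

DFT(5x + 2y) = 5·X + 2·Y = [-2, -23.0000+5.1962i, -23.0000-5.1962i]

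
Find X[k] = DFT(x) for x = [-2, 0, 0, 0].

X[k] = Σ(n=0 to 3) x[n] · ω_4^(nk)
where ω_4 = e^(-2πi/4)

Computing each X[k]:
X[0] = -2
X[1] = -2
X[2] = -2
X[3] = -2

X = [-2, -2, -2, -2]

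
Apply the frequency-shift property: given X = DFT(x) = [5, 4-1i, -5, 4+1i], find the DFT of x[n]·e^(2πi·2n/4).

Modulation property: DFT(ω_4^(-2n)·x[n]) = X[(k-2) mod 4], so circularly shift X by 2 positions.

X[k-2] = [-5, 4+1i, 5, 4-1i]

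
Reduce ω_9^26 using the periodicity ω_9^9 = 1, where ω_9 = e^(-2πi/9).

Since ω_9^9 = 1, powers reduce modulo 9.
26 mod 9 = 8
So ω_9^26 = ω_9^8 = e^(-2πi·8/9)

ω_9^26 = ω_9^8 = 0.7660+0.6428i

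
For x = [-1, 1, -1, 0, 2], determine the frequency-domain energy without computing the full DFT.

Parseval: Σ|x[n]|² = (1/N)Σ|X[k]|², so Σ|X[k]|² = N·Σ|x[n]|² = 5·7.0000

Σ|X[k]|² = N·Σ|x[n]|² = 5·7.0000 = 35.0000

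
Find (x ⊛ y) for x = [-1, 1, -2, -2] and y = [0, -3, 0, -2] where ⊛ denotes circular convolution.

(x ⊛ y)[n] = Σ(m=0 to 3) x[m] · y[(n-m) mod 4]

Computing each output sample:
(x ⊛ y)[0] = 4
(x ⊛ y)[1] = 7
(x ⊛ y)[2] = 1
(x ⊛ y)[3] = 8

x ⊛ y = [4, 7, 1, 8]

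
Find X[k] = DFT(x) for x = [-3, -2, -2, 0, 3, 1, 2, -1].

X[k] = Σ(n=0 to 7) x[n] · ω_8^(nk)
where ω_8 = e^(-2πi/8)

Computing each X[k]:
X[0] = -2
X[1] = -8.8284+5.4142i
X[2] = 0
X[3] = -3.1716-2.5858i
X[4] = 2
X[5] = -3.1716+2.5858i
X[6] = 0
X[7] = -8.8284-5.4142i

X = [-2, -8.8284+5.4142i, 0, -3.1716-2.5858i, 2, -3.1716+2.5858i, 0, -8.8284-5.4142i]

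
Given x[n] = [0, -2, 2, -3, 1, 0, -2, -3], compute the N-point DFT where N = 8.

X[k] = Σ(n=0 to 7) x[n] · ω_8^(nk)
where ω_8 = e^(-2πi/8)

Computing each X[k]:
X[0] = -7
X[1] = -2.4142-2.5858i
X[2] = 1-4i
X[3] = 0.4142+5.4142i
X[4] = 9
X[5] = 0.4142-5.4142i
X[6] = 1+4i
X[7] = -2.4142+2.5858i

X = [-7, -2.4142-2.5858i, 1-4i, 0.4142+5.4142i, 9, 0.4142-5.4142i, 1+4i, -2.4142+2.5858i]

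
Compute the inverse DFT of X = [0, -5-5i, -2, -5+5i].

x[n] = (1/4) Σ(k=0 to 3) X[k] · e^(2πikn/4)

Computing each x[n]:
x[0] = -3
x[1] = 3
x[2] = 2
x[3] = -2

x = [-3, 3, 2, -2]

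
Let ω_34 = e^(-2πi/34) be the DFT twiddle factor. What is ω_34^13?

ω_34^13 = e^(-2πi·13/34)
= cos(-2π·13/34) + i·sin(-2π·13/34)
= cos(-26π/34) + i·sin(-26π/34)

ω_34^13 = cos(-26π/34) + i·sin(-26π/34) = -0.7390-0.6737i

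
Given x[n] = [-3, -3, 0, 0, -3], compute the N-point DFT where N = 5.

X[k] = Σ(n=0 to 4) x[n] · ω_5^(nk)
where ω_5 = e^(-2πi/5)

Computing each X[k]:
X[0] = -9
X[1] = -4.8541
X[2] = 1.8541
X[3] = 1.8541
X[4] = -4.8541

X = [-9, -4.8541, 1.8541, 1.8541, -4.8541]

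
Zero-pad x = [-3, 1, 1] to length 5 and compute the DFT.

Original 3-point DFT: [-1, -4, -4]
Zero-padded 5-point DFT provides frequency interpolation.

DFT_5([x, 0, ...]) = [-1, -3.5000-1.5388i, -3.5000+0.3633i, -3.5000-0.3633i, -3.5000+1.5388i]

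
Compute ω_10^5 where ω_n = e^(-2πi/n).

ω_10^5 = e^(-2πi·5/10)
= cos(-2π·5/10) + i·sin(-2π·5/10)
= cos(-10π/10) + i·sin(-10π/10)

ω_10^5 = cos(-10π/10) + i·sin(-10π/10) = -1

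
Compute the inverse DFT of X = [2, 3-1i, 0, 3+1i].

x[n] = (1/4) Σ(k=0 to 3) X[k] · e^(2πikn/4)

Computing each x[n]:
x[0] = 2
x[1] = 1
x[2] = -1
x[3] = 0

x = [2, 1, -1, 0]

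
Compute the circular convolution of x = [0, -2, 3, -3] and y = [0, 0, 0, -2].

(x ⊛ y)[n] = Σ(m=0 to 3) x[m] · y[(n-m) mod 4]

Computing each output sample:
(x ⊛ y)[0] = 4
(x ⊛ y)[1] = -6
(x ⊛ y)[2] = 6
(x ⊛ y)[3] = 0

x ⊛ y = [4, -6, 6, 0]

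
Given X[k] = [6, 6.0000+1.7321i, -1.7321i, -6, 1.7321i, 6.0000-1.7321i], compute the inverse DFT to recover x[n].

x[n] = (1/6) Σ(k=0 to 5) X[k] · e^(2πikn/6)

Computing each x[n]:
x[0] = 2
x[1] = 3
x[2] = -2
x[3] = 0
x[4] = 0
x[5] = 3

x = [2, 3, -2, 0, 0, 3]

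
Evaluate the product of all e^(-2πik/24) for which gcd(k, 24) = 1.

The primitive 24th roots of unity are ω_24^k for k coprime to 24: k ∈ {1, 5, 7, 11, 13, 17, 19, 23}
Their product equals the constant term of the cyclotomic polynomial Φ_24(x) up to sign.
For n ≥ 3, the product of all primitive nth roots of unity is 1. (For n=1 it is 1; for n=2 it is -1.)

1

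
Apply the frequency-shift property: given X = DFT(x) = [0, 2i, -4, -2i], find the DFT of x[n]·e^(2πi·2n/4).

Modulation property: DFT(ω_4^(-2n)·x[n]) = X[(k-2) mod 4], so circularly shift X by 2 positions.

X[k-2] = [-4, -2i, 0, 2i]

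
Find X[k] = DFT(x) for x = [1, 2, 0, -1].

X[k] = Σ(n=0 to 3) x[n] · ω_4^(nk)
where ω_4 = e^(-2πi/4)

Computing each X[k]:
X[0] = 2
X[1] = 1-3i
X[2] = 0
X[3] = 1+3i

X = [2, 1-3i, 0, 1+3i]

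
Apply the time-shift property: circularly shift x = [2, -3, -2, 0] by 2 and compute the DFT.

Time shift by 2: X_shifted[k] = ω_4^(2k) · X[k]
Shifted x = [-2, 0, 2, -3]

DFT(x[n-2]) = [-3, -4-3i, 3, -4+3i]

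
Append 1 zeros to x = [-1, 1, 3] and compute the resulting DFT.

Original 3-point DFT: [3, -3.0000+1.7321i, -3.0000-1.7321i]
Zero-padded 4-point DFT provides frequency interpolation.

DFT_4([x, 0, ...]) = [3, -4-1i, 1, -4+1i]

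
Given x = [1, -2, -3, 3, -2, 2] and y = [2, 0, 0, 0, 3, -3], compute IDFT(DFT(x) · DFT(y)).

(x ⊛ y)[n] = Σ(m=0 to 5) x[m] · y[(n-m) mod 6]

Computing each output sample:
(x ⊛ y)[0] = -1
(x ⊛ y)[1] = 14
(x ⊛ y)[2] = -21
(x ⊛ y)[3] = 18
(x ⊛ y)[4] = -7
(x ⊛ y)[5] = -5

x ⊛ y = [-1, 14, -21, 18, -7, -5]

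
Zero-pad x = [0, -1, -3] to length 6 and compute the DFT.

Original 3-point DFT: [-4, 2.0000-1.7321i, 2.0000+1.7321i]
Zero-padded 6-point DFT provides frequency interpolation.

DFT_6([x, 0, ...]) = [-4, 1.0000+3.4641i, 2.0000-1.7321i, -2, 2.0000+1.7321i, 1.0000-3.4641i]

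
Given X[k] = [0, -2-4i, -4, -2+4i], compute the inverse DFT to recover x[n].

x[n] = (1/4) Σ(k=0 to 3) X[k] · e^(2πikn/4)

Computing each x[n]:
x[0] = -2
x[1] = 3
x[2] = 0
x[3] = -1

x = [-2, 3, 0, -1]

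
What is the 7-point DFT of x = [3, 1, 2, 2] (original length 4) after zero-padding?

Original 4-point DFT: [8, 1+1i, 2, 1-1i]
Zero-padded 7-point DFT provides frequency interpolation.

DFT_7([x, 0, ...]) = [8, 1.3765-3.5995i, 2.2225+1.4565i, 2.9010-0.8201i, 2.9010+0.8201i, 2.2225-1.4565i, 1.3765+3.5995i]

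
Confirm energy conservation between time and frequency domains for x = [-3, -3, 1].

Time domain:
Σ|x[n]|² = |-3|² + |-3|² + |1|² = 19.0000

Frequency domain:
(1/3)Σ|X[k]|² = (1/3)(|-5|² + |-2.0000+3.4641i|² + |-2.0000-3.4641i|²) = (1/3)·57.0000 = 19.0000

Both sides agree, confirming Parseval's theorem.

Σ|x[n]|² = (1/N)Σ|X[k]|² = 19.0000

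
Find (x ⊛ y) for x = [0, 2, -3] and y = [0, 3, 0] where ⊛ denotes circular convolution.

(x ⊛ y)[n] = Σ(m=0 to 2) x[m] · y[(n-m) mod 3]

Computing each output sample:
(x ⊛ y)[0] = -9
(x ⊛ y)[1] = 0
(x ⊛ y)[2] = 6

x ⊛ y = [-9, 0, 6]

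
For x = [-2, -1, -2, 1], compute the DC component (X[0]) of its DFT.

X[0] = Σ(n=0 to 3) x[n] · ω_4^0 = Σ x[n]
= (-2) + (-1) + (-2) + (1)

X[0] = -4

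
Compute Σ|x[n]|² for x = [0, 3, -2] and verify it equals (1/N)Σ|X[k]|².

Time domain:
Σ|x[n]|² = |0|² + |3|² + |-2|² = 13.0000

Frequency domain:
(1/3)Σ|X[k]|² = (1/3)(|1|² + |-0.5000-4.3301i|² + |-0.5000+4.3301i|²) = (1/3)·39.0000 = 13.0000

Both sides agree, confirming Parseval's theorem.

Σ|x[n]|² = (1/N)Σ|X[k]|² = 13.0000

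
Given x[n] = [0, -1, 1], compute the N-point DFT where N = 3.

X[k] = Σ(n=0 to 2) x[n] · ω_3^(nk)
where ω_3 = e^(-2πi/3)

Computing each X[k]:
X[0] = 0
X[1] = 1.7321i
X[2] = -1.7321i

X = [0, 1.7321i, -1.7321i]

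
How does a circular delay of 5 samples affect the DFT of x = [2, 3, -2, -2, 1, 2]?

Time shift by 5: X_shifted[k] = ω_6^(5k) · X[k]
Shifted x = [3, -2, -2, 1, 2, 2]

DFT(x[n-5]) = [4, 2.0000+6.9282i, 4, 2, 4, 2.0000-6.9282i]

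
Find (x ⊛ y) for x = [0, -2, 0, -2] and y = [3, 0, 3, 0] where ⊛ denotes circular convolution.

(x ⊛ y)[n] = Σ(m=0 to 3) x[m] · y[(n-m) mod 4]

Computing each output sample:
(x ⊛ y)[0] = 0
(x ⊛ y)[1] = -12
(x ⊛ y)[2] = 0
(x ⊛ y)[3] = -12

x ⊛ y = [0, -12, 0, -12]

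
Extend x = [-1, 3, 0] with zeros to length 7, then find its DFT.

Original 3-point DFT: [2, -2.5000-2.5981i, -2.5000+2.5981i]
Zero-padded 7-point DFT provides frequency interpolation.

DFT_7([x, 0, ...]) = [2, 0.8705-2.3455i, -1.6676-2.9248i, -3.7029-1.3017i, -3.7029+1.3017i, -1.6676+2.9248i, 0.8705+2.3455i]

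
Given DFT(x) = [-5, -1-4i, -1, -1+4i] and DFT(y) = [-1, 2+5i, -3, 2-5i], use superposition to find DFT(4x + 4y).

By linearity: DFT(4x + 4y) = 4·DFT(x) + 4·DFT(y)
= 4·[-5, -1-4i, -1, -1+4i] + 4·[-1, 2+5i, -3, 2-5i]

Computing element-wise:
Z[0] = 4·(-5) + 4·(-1) = -24
Z[1] = 4·(-1-4i) + 4·(2+5i) = 4+4i
Z[2] = 4·(-1) + 4·(-3) = -16
Z[3] = 4·(-1+4i) + 4·(2-5i) = 4-4i

DFT(4x + 4y) = 4·X + 4·Y = [-24, 4+4i, -16, 4-4i]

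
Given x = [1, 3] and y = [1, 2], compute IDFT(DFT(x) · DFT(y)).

(x ⊛ y)[n] = Σ(m=0 to 1) x[m] · y[(n-m) mod 2]

Computing each output sample:
(x ⊛ y)[0] = 7
(x ⊛ y)[1] = 5

x ⊛ y = [7, 5]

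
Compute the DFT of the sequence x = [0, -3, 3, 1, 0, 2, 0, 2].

X[k] = Σ(n=0 to 7) x[n] · ω_8^(nk)
where ω_8 = e^(-2πi/8)

Computing each X[k]:
X[0] = 5
X[1] = -2.8284+1.2426i
X[2] = -3+4i
X[3] = 2.8284+7.2426i
X[4] = 1
X[5] = 2.8284-7.2426i
X[6] = -3-4i
X[7] = -2.8284-1.2426i

X = [5, -2.8284+1.2426i, -3+4i, 2.8284+7.2426i, 1, 2.8284-7.2426i, -3-4i, -2.8284-1.2426i]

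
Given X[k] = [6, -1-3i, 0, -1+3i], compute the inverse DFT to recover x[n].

x[n] = (1/4) Σ(k=0 to 3) X[k] · e^(2πikn/4)

Computing each x[n]:
x[0] = 1
x[1] = 3
x[2] = 2
x[3] = 0

x = [1, 3, 2, 0]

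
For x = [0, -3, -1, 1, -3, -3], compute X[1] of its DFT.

X[1] = Σ(n=0 to 5) x[n] · ω_6^(1n) where ω_6 = e^(-2πi/6)
= (0)·ω_6^0 + (-3)·ω_6^1 + (-1)·ω_6^2 + (1)·ω_6^3 + (-3)·ω_6^4 + (-3)·ω_6^5

X[1] = -2.0000-1.7321i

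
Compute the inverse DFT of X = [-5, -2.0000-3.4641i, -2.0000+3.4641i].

x[n] = (1/3) Σ(k=0 to 2) X[k] · e^(2πikn/3)

Computing each x[n]:
x[0] = -3
x[1] = 1
x[2] = -3

x = [-3, 1, -3]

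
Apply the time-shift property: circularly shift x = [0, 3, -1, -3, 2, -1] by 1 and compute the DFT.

Time shift by 1: X_shifted[k] = ω_6^(1k) · X[k]
Shifted x = [-1, 0, 3, -1, -3, 2]

DFT(x[n-1]) = [0, 1.0000-3.4641i, -3.0000+6.9282i, -2, -3.0000-6.9282i, 1.0000+3.4641i]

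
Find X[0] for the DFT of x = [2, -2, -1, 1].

X[0] = Σ(n=0 to 3) x[n] · ω_4^0 = Σ x[n]
= (2) + (-2) + (-1) + (1)

X[0] = 0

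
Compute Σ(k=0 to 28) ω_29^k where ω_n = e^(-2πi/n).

Sum of all nth roots of unity equals 0 for n > 1 (geometric series with r ≠ 1).

0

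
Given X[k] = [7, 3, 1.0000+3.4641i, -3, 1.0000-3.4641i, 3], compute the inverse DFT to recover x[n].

x[n] = (1/6) Σ(k=0 to 5) X[k] · e^(2πikn/6)

Computing each x[n]:
x[0] = 2
x[1] = 1
x[2] = 1
x[3] = 1
x[4] = -1
x[5] = 3

x = [2, 1, 1, 1, -1, 3]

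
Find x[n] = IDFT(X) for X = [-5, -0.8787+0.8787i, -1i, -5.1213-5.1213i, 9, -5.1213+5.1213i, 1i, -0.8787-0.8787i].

x[n] = (1/8) Σ(k=0 to 7) X[k] · e^(2πikn/8)

Computing each x[n]:
x[0] = -1
x[1] = 0
x[2] = -1
x[3] = -2
x[4] = 2
x[5] = -3
x[6] = 2
x[7] = -2

x = [-1, 0, -1, -2, 2, -3, 2, -2]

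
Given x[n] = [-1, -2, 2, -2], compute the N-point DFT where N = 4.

X[k] = Σ(n=0 to 3) x[n] · ω_4^(nk)
where ω_4 = e^(-2πi/4)

Computing each X[k]:
X[0] = -3
X[1] = -3
X[2] = 5
X[3] = -3

X = [-3, -3, 5, -3]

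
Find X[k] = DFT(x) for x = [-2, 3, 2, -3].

X[k] = Σ(n=0 to 3) x[n] · ω_4^(nk)
where ω_4 = e^(-2πi/4)

Computing each X[k]:
X[0] = 0
X[1] = -4-6i
X[2] = 0
X[3] = -4+6i

X = [0, -4-6i, 0, -4+6i]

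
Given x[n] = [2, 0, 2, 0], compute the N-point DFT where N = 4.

X[k] = Σ(n=0 to 3) x[n] · ω_4^(nk)
where ω_4 = e^(-2πi/4)

Computing each X[k]:
X[0] = 4
X[1] = 0
X[2] = 4
X[3] = 0

X = [4, 0, 4, 0]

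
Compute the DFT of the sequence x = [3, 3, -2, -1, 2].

X[k] = Σ(n=0 to 4) x[n] · ω_5^(nk)
where ω_5 = e^(-2πi/5)

Computing each X[k]:
X[0] = 5
X[1] = 6.9721-0.3633i
X[2] = -1.9721-1.5388i
X[3] = -1.9721+1.5388i
X[4] = 6.9721+0.3633i

X = [5, 6.9721-0.3633i, -1.9721-1.5388i, -1.9721+1.5388i, 6.9721+0.3633i]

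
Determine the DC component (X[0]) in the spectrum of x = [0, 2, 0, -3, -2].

X[0] = Σ(n=0 to 4) x[n] · ω_5^0 = Σ x[n]
= (0) + (2) + (0) + (-3) + (-2)

X[0] = -3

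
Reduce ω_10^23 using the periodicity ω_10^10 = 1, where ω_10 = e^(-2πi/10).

Since ω_10^10 = 1, powers reduce modulo 10.
23 mod 10 = 3
So ω_10^23 = ω_10^3 = e^(-2πi·3/10)

ω_10^23 = ω_10^3 = -0.3090-0.9511i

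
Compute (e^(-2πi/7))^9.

Since ω_7^7 = 1, powers reduce modulo 7.
9 mod 7 = 2
So ω_7^9 = ω_7^2 = e^(-2πi·2/7)

ω_7^9 = ω_7^2 = -0.2225-0.9749i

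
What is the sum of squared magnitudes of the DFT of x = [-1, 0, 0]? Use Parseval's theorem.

Parseval: Σ|x[n]|² = (1/N)Σ|X[k]|², so Σ|X[k]|² = N·Σ|x[n]|² = 3·1.0000

Σ|X[k]|² = N·Σ|x[n]|² = 3·1.0000 = 3.0000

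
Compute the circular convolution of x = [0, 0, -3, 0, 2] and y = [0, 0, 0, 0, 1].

(x ⊛ y)[n] = Σ(m=0 to 4) x[m] · y[(n-m) mod 5]

Computing each output sample:
(x ⊛ y)[0] = 0
(x ⊛ y)[1] = -3
(x ⊛ y)[2] = 0
(x ⊛ y)[3] = 2
(x ⊛ y)[4] = 0

x ⊛ y = [0, -3, 0, 2, 0]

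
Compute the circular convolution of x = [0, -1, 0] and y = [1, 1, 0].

(x ⊛ y)[n] = Σ(m=0 to 2) x[m] · y[(n-m) mod 3]

Computing each output sample:
(x ⊛ y)[0] = 0
(x ⊛ y)[1] = -1
(x ⊛ y)[2] = -1

x ⊛ y = [0, -1, -1]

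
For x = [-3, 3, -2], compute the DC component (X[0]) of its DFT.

X[0] = Σ(n=0 to 2) x[n] · ω_3^0 = Σ x[n]
= (-3) + (3) + (-2)

X[0] = -2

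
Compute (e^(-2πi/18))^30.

Since ω_18^18 = 1, powers reduce modulo 18.
30 mod 18 = 12
So ω_18^30 = ω_18^12 = e^(-2πi·12/18)

ω_18^30 = ω_18^12 = -0.5000+0.8660i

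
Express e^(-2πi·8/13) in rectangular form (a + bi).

ω_13^8 = e^(-2πi·8/13)
= cos(-2π·8/13) + i·sin(-2π·8/13)
= cos(-16π/13) + i·sin(-16π/13)

ω_13^8 = cos(-16π/13) + i·sin(-16π/13) = -0.7485+0.6631i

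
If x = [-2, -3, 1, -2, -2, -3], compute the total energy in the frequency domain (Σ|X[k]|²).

Parseval: Σ|x[n]|² = (1/N)Σ|X[k]|², so Σ|X[k]|² = N·Σ|x[n]|² = 6·31.0000

Σ|X[k]|² = N·Σ|x[n]|² = 6·31.0000 = 186.0000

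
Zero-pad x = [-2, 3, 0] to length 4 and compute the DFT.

Original 3-point DFT: [1, -3.5000-2.5981i, -3.5000+2.5981i]
Zero-padded 4-point DFT provides frequency interpolation.

DFT_4([x, 0, ...]) = [1, -2-3i, -5, -2+3i]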